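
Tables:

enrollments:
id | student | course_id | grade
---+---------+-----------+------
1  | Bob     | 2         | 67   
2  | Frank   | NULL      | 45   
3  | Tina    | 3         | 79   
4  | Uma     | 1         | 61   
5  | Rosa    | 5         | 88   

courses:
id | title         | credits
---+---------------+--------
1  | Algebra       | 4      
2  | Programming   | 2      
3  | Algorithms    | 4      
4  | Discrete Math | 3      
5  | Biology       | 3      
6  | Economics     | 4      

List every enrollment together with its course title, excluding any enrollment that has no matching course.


INNER JOIN keeps only enrollments rows whose course_id matches an id in courses. Walk through each enrollment:
  - enrollment 1 (Bob): course_id=2 -> matches Programming
  - enrollment 2 (Frank): course_id=NULL, no match -> dropped
  - enrollment 3 (Tina): course_id=3 -> matches Algorithms
  - enrollment 4 (Uma): course_id=1 -> matches Algebra
  - enrollment 5 (Rosa): course_id=5 -> matches Biology
So 1 of 5 rows is dropped.

SQL:
SELECT a.student, b.title AS course
FROM enrollments a
INNER JOIN courses b ON a.course_id = b.id

Result:
student | course     
--------+------------
Bob     | Programming
Tina    | Algorithms 
Uma     | Algebra    
Rosa    | Biology    


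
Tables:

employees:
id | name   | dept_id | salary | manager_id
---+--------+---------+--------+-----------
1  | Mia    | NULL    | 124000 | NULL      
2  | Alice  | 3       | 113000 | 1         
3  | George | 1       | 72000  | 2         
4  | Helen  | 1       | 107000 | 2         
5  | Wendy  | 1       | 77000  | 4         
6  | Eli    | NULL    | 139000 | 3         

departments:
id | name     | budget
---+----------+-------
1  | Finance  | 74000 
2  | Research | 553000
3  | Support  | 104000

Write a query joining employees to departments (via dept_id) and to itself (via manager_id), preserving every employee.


Two LEFT JOINs from the same base table employees: one to departments via dept_id, one to employees itself via manager_id. Both are LEFT so every employee is preserved.
Match against departments:
  - employee 1 (Mia): dept_id=NULL, no match -> kept with NULL
  - employee 2 (Alice): dept_id=3 -> matches Support
  - employee 3 (George): dept_id=1 -> matches Finance
  - employee 4 (Helen): dept_id=1 -> matches Finance
  - employee 5 (Wendy): dept_id=1 -> matches Finance
  - employee 6 (Eli): dept_id=NULL, no match -> kept with NULL
Match against employees (self):
  - employee 1 (Mia): manager_id=NULL -> NULL
  - employee 2 (Alice): manager_id=1 -> Mia
  - employee 3 (George): manager_id=2 -> Alice
  - employee 4 (Helen): manager_id=2 -> Alice
  - employee 5 (Wendy): manager_id=4 -> Helen
  - employee 6 (Eli): manager_id=3 -> George

SQL:
SELECT a.name, b.name AS department, c.name AS manager
FROM employees a
LEFT JOIN departments b ON a.dept_id = b.id
LEFT JOIN employees c ON a.manager_id = c.id

Result:
name   | department | manager
-------+------------+--------
Mia    | NULL       | NULL   
Alice  | Support    | Mia    
George | Finance    | Alice  
Helen  | Finance    | Alice  
Wendy  | Finance    | Helen  
Eli    | NULL       | George 


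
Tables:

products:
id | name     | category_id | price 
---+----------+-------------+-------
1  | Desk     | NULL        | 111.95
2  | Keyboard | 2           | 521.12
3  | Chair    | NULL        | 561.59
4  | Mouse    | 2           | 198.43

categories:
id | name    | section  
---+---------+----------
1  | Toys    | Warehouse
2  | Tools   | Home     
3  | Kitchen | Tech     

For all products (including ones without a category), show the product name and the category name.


LEFT JOIN keeps every row from products (the left table); where category_id has no match in categories, the category columns become NULL. Walk through each product:
  - product 1 (Desk): category_id=NULL, no match -> kept with NULL
  - product 2 (Keyboard): category_id=2 -> matches Tools
  - product 3 (Chair): category_id=NULL, no match -> kept with NULL
  - product 4 (Mouse): category_id=2 -> matches Tools
All 4 rows appear; 2 have NULL category.

SQL:
SELECT a.name, b.name AS category
FROM products a
LEFT JOIN categories b ON a.category_id = b.id

Result:
name     | category
---------+---------
Desk     | NULL    
Keyboard | Tools   
Chair    | NULL    
Mouse    | Tools   


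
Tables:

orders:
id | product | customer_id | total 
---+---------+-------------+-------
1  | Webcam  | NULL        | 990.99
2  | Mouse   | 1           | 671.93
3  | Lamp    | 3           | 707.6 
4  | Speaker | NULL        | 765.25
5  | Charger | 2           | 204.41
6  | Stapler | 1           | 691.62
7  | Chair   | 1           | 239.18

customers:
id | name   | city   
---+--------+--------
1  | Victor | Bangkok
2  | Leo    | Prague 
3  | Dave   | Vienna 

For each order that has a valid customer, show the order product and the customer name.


INNER JOIN keeps only orders rows whose customer_id matches an id in customers. Walk through each order:
  - order 1 (Webcam): customer_id=NULL, no match -> dropped
  - order 2 (Mouse): customer_id=1 -> matches Victor
  - order 3 (Lamp): customer_id=3 -> matches Dave
  - order 4 (Speaker): customer_id=NULL, no match -> dropped
  - order 5 (Charger): customer_id=2 -> matches Leo
  - order 6 (Stapler): customer_id=1 -> matches Victor
  - order 7 (Chair): customer_id=1 -> matches Victor
So 2 of 7 rows are dropped.

SQL:
SELECT a.product, b.name AS customer
FROM orders a
INNER JOIN customers b ON a.customer_id = b.id

Result:
product | customer
--------+---------
Mouse   | Victor  
Lamp    | Dave    
Charger | Leo     
Stapler | Victor  
Chair   | Victor  


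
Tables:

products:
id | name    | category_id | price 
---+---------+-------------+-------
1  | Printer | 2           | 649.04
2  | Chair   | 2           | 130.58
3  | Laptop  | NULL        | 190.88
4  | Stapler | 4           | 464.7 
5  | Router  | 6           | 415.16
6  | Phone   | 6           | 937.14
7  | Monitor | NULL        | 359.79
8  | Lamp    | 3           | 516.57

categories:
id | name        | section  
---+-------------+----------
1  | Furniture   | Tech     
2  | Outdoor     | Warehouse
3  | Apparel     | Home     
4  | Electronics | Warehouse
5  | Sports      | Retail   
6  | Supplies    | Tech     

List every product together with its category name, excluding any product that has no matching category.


INNER JOIN keeps only products rows whose category_id matches an id in categories. Walk through each product:
  - product 1 (Printer): category_id=2 -> matches Outdoor
  - product 2 (Chair): category_id=2 -> matches Outdoor
  - product 3 (Laptop): category_id=NULL, no match -> dropped
  - product 4 (Stapler): category_id=4 -> matches Electronics
  - product 5 (Router): category_id=6 -> matches Supplies
  - product 6 (Phone): category_id=6 -> matches Supplies
  - product 7 (Monitor): category_id=NULL, no match -> dropped
  - product 8 (Lamp): category_id=3 -> matches Apparel
So 2 of 8 rows are dropped.

SQL:
SELECT a.name, b.name AS category
FROM products a
INNER JOIN categories b ON a.category_id = b.id

Result:
name    | category   
--------+------------
Printer | Outdoor    
Chair   | Outdoor    
Stapler | Electronics
Router  | Supplies   
Phone   | Supplies   
Lamp    | Apparel    


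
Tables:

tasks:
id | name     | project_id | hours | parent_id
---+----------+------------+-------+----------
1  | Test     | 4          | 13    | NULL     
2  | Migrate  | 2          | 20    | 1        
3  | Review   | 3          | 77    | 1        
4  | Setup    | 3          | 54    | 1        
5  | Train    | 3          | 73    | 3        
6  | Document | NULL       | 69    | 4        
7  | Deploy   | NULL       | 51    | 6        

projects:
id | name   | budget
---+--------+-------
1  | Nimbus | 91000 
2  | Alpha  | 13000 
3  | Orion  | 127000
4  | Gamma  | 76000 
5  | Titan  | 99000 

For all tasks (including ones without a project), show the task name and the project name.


LEFT JOIN keeps every row from tasks (the left table); where project_id has no match in projects, the project columns become NULL. Walk through each task:
  - task 1 (Test): project_id=4 -> matches Gamma
  - task 2 (Migrate): project_id=2 -> matches Alpha
  - task 3 (Review): project_id=3 -> matches Orion
  - task 4 (Setup): project_id=3 -> matches Orion
  - task 5 (Train): project_id=3 -> matches Orion
  - task 6 (Document): project_id=NULL, no match -> kept with NULL
  - task 7 (Deploy): project_id=NULL, no match -> kept with NULL
All 7 rows appear; 2 have NULL project.

SQL:
SELECT a.name, b.name AS project
FROM tasks a
LEFT JOIN projects b ON a.project_id = b.id

Result:
name     | project
---------+--------
Test     | Gamma  
Migrate  | Alpha  
Review   | Orion  
Setup    | Orion  
Train    | Orion  
Document | NULL   
Deploy   | NULL   


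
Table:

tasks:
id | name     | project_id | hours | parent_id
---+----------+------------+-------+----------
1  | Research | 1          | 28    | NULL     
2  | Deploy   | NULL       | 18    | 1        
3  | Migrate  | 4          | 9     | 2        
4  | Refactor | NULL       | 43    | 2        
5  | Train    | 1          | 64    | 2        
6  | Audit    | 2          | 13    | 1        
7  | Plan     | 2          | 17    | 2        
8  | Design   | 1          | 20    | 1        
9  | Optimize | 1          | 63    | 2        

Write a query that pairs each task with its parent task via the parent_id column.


This is a self-join: tasks is joined to a second copy of itself, matching each row's parent_id to another row's id. Use LEFT JOIN so rows with parent_id=NULL are kept.
  - task 1 (Research): parent_id=NULL -> NULL
  - task 2 (Deploy): parent_id=1 -> Research
  - task 3 (Migrate): parent_id=2 -> Deploy
  - task 4 (Refactor): parent_id=2 -> Deploy
  - task 5 (Train): parent_id=2 -> Deploy
  - task 6 (Audit): parent_id=1 -> Research
  - task 7 (Plan): parent_id=2 -> Deploy
  - task 8 (Design): parent_id=1 -> Research
  - task 9 (Optimize): parent_id=2 -> Deploy

SQL:
SELECT a.name AS item, b.name AS parent
FROM tasks a
LEFT JOIN tasks b ON a.parent_id = b.id

Result:
item     | parent  
---------+---------
Research | NULL    
Deploy   | Research
Migrate  | Deploy  
Refactor | Deploy  
Train    | Deploy  
Audit    | Research
Plan     | Deploy  
Design   | Research
Optimize | Deploy  


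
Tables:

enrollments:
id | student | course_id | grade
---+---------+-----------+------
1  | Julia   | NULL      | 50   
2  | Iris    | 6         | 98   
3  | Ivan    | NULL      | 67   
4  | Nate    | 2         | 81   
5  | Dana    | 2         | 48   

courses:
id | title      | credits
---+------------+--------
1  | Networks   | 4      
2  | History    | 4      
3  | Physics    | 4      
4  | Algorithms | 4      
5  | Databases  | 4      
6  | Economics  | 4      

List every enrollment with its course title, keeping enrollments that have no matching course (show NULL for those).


LEFT JOIN keeps every row from enrollments (the left table); where course_id has no match in courses, the course columns become NULL. Walk through each enrollment:
  - enrollment 1 (Julia): course_id=NULL, no match -> kept with NULL
  - enrollment 2 (Iris): course_id=6 -> matches Economics
  - enrollment 3 (Ivan): course_id=NULL, no match -> kept with NULL
  - enrollment 4 (Nate): course_id=2 -> matches History
  - enrollment 5 (Dana): course_id=2 -> matches History
All 5 rows appear; 2 have NULL course.

SQL:
SELECT a.student, b.title AS course
FROM enrollments a
LEFT JOIN courses b ON a.course_id = b.id

Result:
student | course   
--------+----------
Julia   | NULL     
Iris    | Economics
Ivan    | NULL     
Nate    | History  
Dana    | History  


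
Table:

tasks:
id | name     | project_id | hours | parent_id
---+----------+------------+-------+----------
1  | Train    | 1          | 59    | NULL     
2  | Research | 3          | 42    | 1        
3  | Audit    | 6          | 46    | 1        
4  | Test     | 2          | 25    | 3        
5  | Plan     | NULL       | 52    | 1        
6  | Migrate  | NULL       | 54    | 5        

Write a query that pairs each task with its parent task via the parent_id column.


This is a self-join: tasks is joined to a second copy of itself, matching each row's parent_id to another row's id. Use LEFT JOIN so rows with parent_id=NULL are kept.
  - task 1 (Train): parent_id=NULL -> NULL
  - task 2 (Research): parent_id=1 -> Train
  - task 3 (Audit): parent_id=1 -> Train
  - task 4 (Test): parent_id=3 -> Audit
  - task 5 (Plan): parent_id=1 -> Train
  - task 6 (Migrate): parent_id=5 -> Plan

SQL:
SELECT a.name AS item, b.name AS parent
FROM tasks a
LEFT JOIN tasks b ON a.parent_id = b.id

Result:
item     | parent
---------+-------
Train    | NULL  
Research | Train 
Audit    | Train 
Test     | Audit 
Plan     | Train 
Migrate  | Plan  


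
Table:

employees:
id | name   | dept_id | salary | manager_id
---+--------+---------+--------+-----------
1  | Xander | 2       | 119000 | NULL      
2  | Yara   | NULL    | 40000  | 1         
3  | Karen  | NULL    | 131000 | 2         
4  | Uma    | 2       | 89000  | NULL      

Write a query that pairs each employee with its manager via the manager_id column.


This is a self-join: employees is joined to a second copy of itself, matching each row's manager_id to another row's id. Use LEFT JOIN so rows with manager_id=NULL are kept.
  - employee 1 (Xander): manager_id=NULL -> NULL
  - employee 2 (Yara): manager_id=1 -> Xander
  - employee 3 (Karen): manager_id=2 -> Yara
  - employee 4 (Uma): manager_id=NULL -> NULL

SQL:
SELECT a.name AS item, b.name AS manager
FROM employees a
LEFT JOIN employees b ON a.manager_id = b.id

Result:
item   | manager
-------+--------
Xander | NULL   
Yara   | Xander 
Karen  | Yara   
Uma    | NULL   


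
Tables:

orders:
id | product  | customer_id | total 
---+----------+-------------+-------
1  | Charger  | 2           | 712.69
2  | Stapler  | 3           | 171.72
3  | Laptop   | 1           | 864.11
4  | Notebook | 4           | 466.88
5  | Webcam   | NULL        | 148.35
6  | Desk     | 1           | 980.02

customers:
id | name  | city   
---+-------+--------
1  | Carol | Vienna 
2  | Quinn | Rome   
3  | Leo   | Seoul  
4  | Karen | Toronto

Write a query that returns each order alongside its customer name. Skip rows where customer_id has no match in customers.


INNER JOIN keeps only orders rows whose customer_id matches an id in customers. Walk through each order:
  - order 1 (Charger): customer_id=2 -> matches Quinn
  - order 2 (Stapler): customer_id=3 -> matches Leo
  - order 3 (Laptop): customer_id=1 -> matches Carol
  - order 4 (Notebook): customer_id=4 -> matches Karen
  - order 5 (Webcam): customer_id=NULL, no match -> dropped
  - order 6 (Desk): customer_id=1 -> matches Carol
So 1 of 6 rows is dropped.

SQL:
SELECT a.product, b.name AS customer
FROM orders a
INNER JOIN customers b ON a.customer_id = b.id

Result:
product  | customer
---------+---------
Charger  | Quinn   
Stapler  | Leo     
Laptop   | Carol   
Notebook | Karen   
Desk     | Carol   


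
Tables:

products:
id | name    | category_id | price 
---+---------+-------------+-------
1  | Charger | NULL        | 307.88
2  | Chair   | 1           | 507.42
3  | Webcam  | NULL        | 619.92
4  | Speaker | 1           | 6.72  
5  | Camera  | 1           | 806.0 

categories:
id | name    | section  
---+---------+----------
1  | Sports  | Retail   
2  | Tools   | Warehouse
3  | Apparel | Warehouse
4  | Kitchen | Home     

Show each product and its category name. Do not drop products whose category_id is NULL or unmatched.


LEFT JOIN keeps every row from products (the left table); where category_id has no match in categories, the category columns become NULL. Walk through each product:
  - product 1 (Charger): category_id=NULL, no match -> kept with NULL
  - product 2 (Chair): category_id=1 -> matches Sports
  - product 3 (Webcam): category_id=NULL, no match -> kept with NULL
  - product 4 (Speaker): category_id=1 -> matches Sports
  - product 5 (Camera): category_id=1 -> matches Sports
All 5 rows appear; 2 have NULL category.

SQL:
SELECT a.name, b.name AS category
FROM products a
LEFT JOIN categories b ON a.category_id = b.id

Result:
name    | category
--------+---------
Charger | NULL    
Chair   | Sports  
Webcam  | NULL    
Speaker | Sports  
Camera  | Sports  


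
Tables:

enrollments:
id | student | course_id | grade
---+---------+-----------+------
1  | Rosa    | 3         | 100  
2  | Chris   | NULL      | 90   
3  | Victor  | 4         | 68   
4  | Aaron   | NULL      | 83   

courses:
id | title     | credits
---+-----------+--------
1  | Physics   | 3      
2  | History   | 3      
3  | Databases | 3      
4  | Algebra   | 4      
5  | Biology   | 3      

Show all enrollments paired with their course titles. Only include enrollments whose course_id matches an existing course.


INNER JOIN keeps only enrollments rows whose course_id matches an id in courses. Walk through each enrollment:
  - enrollment 1 (Rosa): course_id=3 -> matches Databases
  - enrollment 2 (Chris): course_id=NULL, no match -> dropped
  - enrollment 3 (Victor): course_id=4 -> matches Algebra
  - enrollment 4 (Aaron): course_id=NULL, no match -> dropped
So 2 of 4 rows are dropped.

SQL:
SELECT a.student, b.title AS course
FROM enrollments a
INNER JOIN courses b ON a.course_id = b.id

Result:
student | course   
--------+----------
Rosa    | Databases
Victor  | Algebra  


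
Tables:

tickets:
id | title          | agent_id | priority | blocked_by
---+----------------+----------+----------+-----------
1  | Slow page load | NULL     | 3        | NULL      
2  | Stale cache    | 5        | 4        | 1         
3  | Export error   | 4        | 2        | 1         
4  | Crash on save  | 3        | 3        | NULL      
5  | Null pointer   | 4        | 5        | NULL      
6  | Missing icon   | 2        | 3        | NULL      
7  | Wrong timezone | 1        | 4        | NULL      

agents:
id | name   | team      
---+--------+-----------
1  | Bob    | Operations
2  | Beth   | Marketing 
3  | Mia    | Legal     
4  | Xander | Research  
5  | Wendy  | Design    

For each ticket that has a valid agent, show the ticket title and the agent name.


INNER JOIN keeps only tickets rows whose agent_id matches an id in agents. Walk through each ticket:
  - ticket 1 (Slow page load): agent_id=NULL, no match -> dropped
  - ticket 2 (Stale cache): agent_id=5 -> matches Wendy
  - ticket 3 (Export error): agent_id=4 -> matches Xander
  - ticket 4 (Crash on save): agent_id=3 -> matches Mia
  - ticket 5 (Null pointer): agent_id=4 -> matches Xander
  - ticket 6 (Missing icon): agent_id=2 -> matches Beth
  - ticket 7 (Wrong timezone): agent_id=1 -> matches Bob
So 1 of 7 rows is dropped.

SQL:
SELECT a.title, b.name AS agent
FROM tickets a
INNER JOIN agents b ON a.agent_id = b.id

Result:
title          | agent 
---------------+-------
Stale cache    | Wendy 
Export error   | Xander
Crash on save  | Mia   
Null pointer   | Xander
Missing icon   | Beth  
Wrong timezone | Bob   


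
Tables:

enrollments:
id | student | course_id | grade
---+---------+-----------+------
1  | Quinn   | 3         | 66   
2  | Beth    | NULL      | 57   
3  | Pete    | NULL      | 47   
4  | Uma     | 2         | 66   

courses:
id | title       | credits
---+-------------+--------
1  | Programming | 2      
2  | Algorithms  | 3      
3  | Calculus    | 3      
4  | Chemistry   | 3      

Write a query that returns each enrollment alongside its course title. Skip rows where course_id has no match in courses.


INNER JOIN keeps only enrollments rows whose course_id matches an id in courses. Walk through each enrollment:
  - enrollment 1 (Quinn): course_id=3 -> matches Calculus
  - enrollment 2 (Beth): course_id=NULL, no match -> dropped
  - enrollment 3 (Pete): course_id=NULL, no match -> dropped
  - enrollment 4 (Uma): course_id=2 -> matches Algorithms
So 2 of 4 rows are dropped.

SQL:
SELECT a.student, b.title AS course
FROM enrollments a
INNER JOIN courses b ON a.course_id = b.id

Result:
student | course    
--------+-----------
Quinn   | Calculus  
Uma     | Algorithms


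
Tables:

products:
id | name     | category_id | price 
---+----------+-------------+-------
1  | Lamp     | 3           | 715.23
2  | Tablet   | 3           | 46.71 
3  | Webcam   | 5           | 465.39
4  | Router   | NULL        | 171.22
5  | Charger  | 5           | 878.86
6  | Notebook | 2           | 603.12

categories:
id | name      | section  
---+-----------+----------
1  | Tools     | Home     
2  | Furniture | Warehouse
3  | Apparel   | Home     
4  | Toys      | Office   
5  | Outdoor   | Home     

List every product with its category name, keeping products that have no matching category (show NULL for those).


LEFT JOIN keeps every row from products (the left table); where category_id has no match in categories, the category columns become NULL. Walk through each product:
  - product 1 (Lamp): category_id=3 -> matches Apparel
  - product 2 (Tablet): category_id=3 -> matches Apparel
  - product 3 (Webcam): category_id=5 -> matches Outdoor
  - product 4 (Router): category_id=NULL, no match -> kept with NULL
  - product 5 (Charger): category_id=5 -> matches Outdoor
  - product 6 (Notebook): category_id=2 -> matches Furniture
All 6 rows appear; 1 has NULL category.

SQL:
SELECT a.name, b.name AS category
FROM products a
LEFT JOIN categories b ON a.category_id = b.id

Result:
name     | category 
---------+----------
Lamp     | Apparel  
Tablet   | Apparel  
Webcam   | Outdoor  
Router   | NULL     
Charger  | Outdoor  
Notebook | Furniture


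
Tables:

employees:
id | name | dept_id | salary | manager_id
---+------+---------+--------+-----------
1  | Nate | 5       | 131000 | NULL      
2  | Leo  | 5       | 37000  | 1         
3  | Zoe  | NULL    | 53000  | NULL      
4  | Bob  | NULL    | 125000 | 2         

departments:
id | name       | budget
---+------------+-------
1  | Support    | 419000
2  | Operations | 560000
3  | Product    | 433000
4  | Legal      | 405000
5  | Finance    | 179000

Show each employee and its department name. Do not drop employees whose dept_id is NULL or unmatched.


LEFT JOIN keeps every row from employees (the left table); where dept_id has no match in departments, the department columns become NULL. Walk through each employee:
  - employee 1 (Nate): dept_id=5 -> matches Finance
  - employee 2 (Leo): dept_id=5 -> matches Finance
  - employee 3 (Zoe): dept_id=NULL, no match -> kept with NULL
  - employee 4 (Bob): dept_id=NULL, no match -> kept with NULL
All 4 rows appear; 2 have NULL department.

SQL:
SELECT a.name, b.name AS department
FROM employees a
LEFT JOIN departments b ON a.dept_id = b.id

Result:
name | department
-----+-----------
Nate | Finance   
Leo  | Finance   
Zoe  | NULL      
Bob  | NULL      


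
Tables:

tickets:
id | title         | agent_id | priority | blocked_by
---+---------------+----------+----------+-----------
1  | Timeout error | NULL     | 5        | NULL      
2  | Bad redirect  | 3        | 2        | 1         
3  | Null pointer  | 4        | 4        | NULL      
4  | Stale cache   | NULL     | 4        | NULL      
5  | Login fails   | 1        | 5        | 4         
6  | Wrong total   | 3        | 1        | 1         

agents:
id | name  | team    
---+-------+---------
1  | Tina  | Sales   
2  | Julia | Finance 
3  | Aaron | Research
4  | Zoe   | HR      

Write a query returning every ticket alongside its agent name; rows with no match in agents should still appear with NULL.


LEFT JOIN keeps every row from tickets (the left table); where agent_id has no match in agents, the agent columns become NULL. Walk through each ticket:
  - ticket 1 (Timeout error): agent_id=NULL, no match -> kept with NULL
  - ticket 2 (Bad redirect): agent_id=3 -> matches Aaron
  - ticket 3 (Null pointer): agent_id=4 -> matches Zoe
  - ticket 4 (Stale cache): agent_id=NULL, no match -> kept with NULL
  - ticket 5 (Login fails): agent_id=1 -> matches Tina
  - ticket 6 (Wrong total): agent_id=3 -> matches Aaron
All 6 rows appear; 2 have NULL agent.

SQL:
SELECT a.title, b.name AS agent
FROM tickets a
LEFT JOIN agents b ON a.agent_id = b.id

Result:
title         | agent
--------------+------
Timeout error | NULL 
Bad redirect  | Aaron
Null pointer  | Zoe  
Stale cache   | NULL 
Login fails   | Tina 
Wrong total   | Aaron


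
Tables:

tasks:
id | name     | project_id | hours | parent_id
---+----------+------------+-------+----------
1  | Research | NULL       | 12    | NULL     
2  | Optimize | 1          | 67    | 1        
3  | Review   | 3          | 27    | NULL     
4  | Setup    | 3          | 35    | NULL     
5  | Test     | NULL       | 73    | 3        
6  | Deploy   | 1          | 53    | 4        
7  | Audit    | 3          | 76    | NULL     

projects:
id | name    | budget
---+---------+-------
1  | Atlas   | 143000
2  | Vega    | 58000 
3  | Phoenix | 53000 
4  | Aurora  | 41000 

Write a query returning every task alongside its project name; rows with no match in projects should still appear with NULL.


LEFT JOIN keeps every row from tasks (the left table); where project_id has no match in projects, the project columns become NULL. Walk through each task:
  - task 1 (Research): project_id=NULL, no match -> kept with NULL
  - task 2 (Optimize): project_id=1 -> matches Atlas
  - task 3 (Review): project_id=3 -> matches Phoenix
  - task 4 (Setup): project_id=3 -> matches Phoenix
  - task 5 (Test): project_id=NULL, no match -> kept with NULL
  - task 6 (Deploy): project_id=1 -> matches Atlas
  - task 7 (Audit): project_id=3 -> matches Phoenix
All 7 rows appear; 2 have NULL project.

SQL:
SELECT a.name, b.name AS project
FROM tasks a
LEFT JOIN projects b ON a.project_id = b.id

Result:
name     | project
---------+--------
Research | NULL   
Optimize | Atlas  
Review   | Phoenix
Setup    | Phoenix
Test     | NULL   
Deploy   | Atlas  
Audit    | Phoenix


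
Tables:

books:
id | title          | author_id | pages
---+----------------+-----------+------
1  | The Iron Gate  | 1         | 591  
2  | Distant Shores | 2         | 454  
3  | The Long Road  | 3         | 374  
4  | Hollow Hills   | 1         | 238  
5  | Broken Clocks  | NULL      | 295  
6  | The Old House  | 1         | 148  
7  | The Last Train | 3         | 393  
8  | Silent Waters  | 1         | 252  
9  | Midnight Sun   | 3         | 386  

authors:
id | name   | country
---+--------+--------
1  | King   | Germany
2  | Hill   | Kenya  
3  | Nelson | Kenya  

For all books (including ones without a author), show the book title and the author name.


LEFT JOIN keeps every row from books (the left table); where author_id has no match in authors, the author columns become NULL. Walk through each book:
  - book 1 (The Iron Gate): author_id=1 -> matches King
  - book 2 (Distant Shores): author_id=2 -> matches Hill
  - book 3 (The Long Road): author_id=3 -> matches Nelson
  - book 4 (Hollow Hills): author_id=1 -> matches King
  - book 5 (Broken Clocks): author_id=NULL, no match -> kept with NULL
  - book 6 (The Old House): author_id=1 -> matches King
  - book 7 (The Last Train): author_id=3 -> matches Nelson
  - book 8 (Silent Waters): author_id=1 -> matches King
  - book 9 (Midnight Sun): author_id=3 -> matches Nelson
All 9 rows appear; 1 has NULL author.

SQL:
SELECT a.title, b.name AS author
FROM books a
LEFT JOIN authors b ON a.author_id = b.id

Result:
title          | author
---------------+-------
The Iron Gate  | King  
Distant Shores | Hill  
The Long Road  | Nelson
Hollow Hills   | King  
Broken Clocks  | NULL  
The Old House  | King  
The Last Train | Nelson
Silent Waters  | King  
Midnight Sun   | Nelson


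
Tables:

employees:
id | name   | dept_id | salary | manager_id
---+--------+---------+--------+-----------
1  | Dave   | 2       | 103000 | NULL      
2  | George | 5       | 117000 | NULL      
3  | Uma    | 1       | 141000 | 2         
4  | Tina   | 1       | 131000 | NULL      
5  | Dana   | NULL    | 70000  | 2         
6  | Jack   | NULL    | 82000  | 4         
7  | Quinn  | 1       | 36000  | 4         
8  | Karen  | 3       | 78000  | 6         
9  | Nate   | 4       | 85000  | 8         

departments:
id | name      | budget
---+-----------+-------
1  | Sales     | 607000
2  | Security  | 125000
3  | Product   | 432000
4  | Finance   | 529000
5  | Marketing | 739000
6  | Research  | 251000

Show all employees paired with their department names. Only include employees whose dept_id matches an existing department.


INNER JOIN keeps only employees rows whose dept_id matches an id in departments. Walk through each employee:
  - employee 1 (Dave): dept_id=2 -> matches Security
  - employee 2 (George): dept_id=5 -> matches Marketing
  - employee 3 (Uma): dept_id=1 -> matches Sales
  - employee 4 (Tina): dept_id=1 -> matches Sales
  - employee 5 (Dana): dept_id=NULL, no match -> dropped
  - employee 6 (Jack): dept_id=NULL, no match -> dropped
  - employee 7 (Quinn): dept_id=1 -> matches Sales
  - employee 8 (Karen): dept_id=3 -> matches Product
  - employee 9 (Nate): dept_id=4 -> matches Finance
So 2 of 9 rows are dropped.

SQL:
SELECT a.name, b.name AS department
FROM employees a
INNER JOIN departments b ON a.dept_id = b.id

Result:
name   | department
-------+-----------
Dave   | Security  
George | Marketing 
Uma    | Sales     
Tina   | Sales     
Quinn  | Sales     
Karen  | Product   
Nate   | Finance   


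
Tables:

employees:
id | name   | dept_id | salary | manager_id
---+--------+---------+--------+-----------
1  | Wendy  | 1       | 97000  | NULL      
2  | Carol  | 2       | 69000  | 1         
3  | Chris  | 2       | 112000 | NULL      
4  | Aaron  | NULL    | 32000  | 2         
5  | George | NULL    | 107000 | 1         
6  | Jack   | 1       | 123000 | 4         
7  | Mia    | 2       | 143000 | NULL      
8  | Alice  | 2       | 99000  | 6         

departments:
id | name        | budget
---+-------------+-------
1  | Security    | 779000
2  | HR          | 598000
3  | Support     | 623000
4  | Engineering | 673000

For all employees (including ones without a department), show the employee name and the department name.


LEFT JOIN keeps every row from employees (the left table); where dept_id has no match in departments, the department columns become NULL. Walk through each employee:
  - employee 1 (Wendy): dept_id=1 -> matches Security
  - employee 2 (Carol): dept_id=2 -> matches HR
  - employee 3 (Chris): dept_id=2 -> matches HR
  - employee 4 (Aaron): dept_id=NULL, no match -> kept with NULL
  - employee 5 (George): dept_id=NULL, no match -> kept with NULL
  - employee 6 (Jack): dept_id=1 -> matches Security
  - employee 7 (Mia): dept_id=2 -> matches HR
  - employee 8 (Alice): dept_id=2 -> matches HR
All 8 rows appear; 2 have NULL department.

SQL:
SELECT a.name, b.name AS department
FROM employees a
LEFT JOIN departments b ON a.dept_id = b.id

Result:
name   | department
-------+-----------
Wendy  | Security  
Carol  | HR        
Chris  | HR        
Aaron  | NULL      
George | NULL      
Jack   | Security  
Mia    | HR        
Alice  | HR        


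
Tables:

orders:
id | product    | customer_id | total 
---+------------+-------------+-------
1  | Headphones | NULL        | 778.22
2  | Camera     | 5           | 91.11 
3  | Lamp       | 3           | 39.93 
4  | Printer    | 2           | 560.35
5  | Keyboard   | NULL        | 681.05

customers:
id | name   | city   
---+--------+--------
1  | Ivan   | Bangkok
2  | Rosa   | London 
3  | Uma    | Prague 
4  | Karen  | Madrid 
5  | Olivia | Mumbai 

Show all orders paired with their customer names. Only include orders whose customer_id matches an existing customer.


INNER JOIN keeps only orders rows whose customer_id matches an id in customers. Walk through each order:
  - order 1 (Headphones): customer_id=NULL, no match -> dropped
  - order 2 (Camera): customer_id=5 -> matches Olivia
  - order 3 (Lamp): customer_id=3 -> matches Uma
  - order 4 (Printer): customer_id=2 -> matches Rosa
  - order 5 (Keyboard): customer_id=NULL, no match -> dropped
So 2 of 5 rows are dropped.

SQL:
SELECT a.product, b.name AS customer
FROM orders a
INNER JOIN customers b ON a.customer_id = b.id

Result:
product | customer
--------+---------
Camera  | Olivia  
Lamp    | Uma     
Printer | Rosa    


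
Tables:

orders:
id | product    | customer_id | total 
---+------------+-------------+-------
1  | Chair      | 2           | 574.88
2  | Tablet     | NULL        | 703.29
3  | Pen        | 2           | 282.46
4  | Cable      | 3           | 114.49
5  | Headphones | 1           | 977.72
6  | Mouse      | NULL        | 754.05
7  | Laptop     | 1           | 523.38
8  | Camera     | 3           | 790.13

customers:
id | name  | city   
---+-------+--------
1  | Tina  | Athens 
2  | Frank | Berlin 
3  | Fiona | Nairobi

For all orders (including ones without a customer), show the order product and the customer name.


LEFT JOIN keeps every row from orders (the left table); where customer_id has no match in customers, the customer columns become NULL. Walk through each order:
  - order 1 (Chair): customer_id=2 -> matches Frank
  - order 2 (Tablet): customer_id=NULL, no match -> kept with NULL
  - order 3 (Pen): customer_id=2 -> matches Frank
  - order 4 (Cable): customer_id=3 -> matches Fiona
  - order 5 (Headphones): customer_id=1 -> matches Tina
  - order 6 (Mouse): customer_id=NULL, no match -> kept with NULL
  - order 7 (Laptop): customer_id=1 -> matches Tina
  - order 8 (Camera): customer_id=3 -> matches Fiona
All 8 rows appear; 2 have NULL customer.

SQL:
SELECT a.product, b.name AS customer
FROM orders a
LEFT JOIN customers b ON a.customer_id = b.id

Result:
product    | customer
-----------+---------
Chair      | Frank   
Tablet     | NULL    
Pen        | Frank   
Cable      | Fiona   
Headphones | Tina    
Mouse      | NULL    
Laptop     | Tina    
Camera     | Fiona   


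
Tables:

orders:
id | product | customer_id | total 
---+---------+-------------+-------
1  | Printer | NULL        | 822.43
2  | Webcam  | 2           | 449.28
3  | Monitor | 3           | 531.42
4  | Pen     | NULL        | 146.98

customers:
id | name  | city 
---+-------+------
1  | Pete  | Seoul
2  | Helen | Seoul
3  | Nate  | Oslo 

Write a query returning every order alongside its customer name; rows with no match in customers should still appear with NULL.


LEFT JOIN keeps every row from orders (the left table); where customer_id has no match in customers, the customer columns become NULL. Walk through each order:
  - order 1 (Printer): customer_id=NULL, no match -> kept with NULL
  - order 2 (Webcam): customer_id=2 -> matches Helen
  - order 3 (Monitor): customer_id=3 -> matches Nate
  - order 4 (Pen): customer_id=NULL, no match -> kept with NULL
All 4 rows appear; 2 have NULL customer.

SQL:
SELECT a.product, b.name AS customer
FROM orders a
LEFT JOIN customers b ON a.customer_id = b.id

Result:
product | customer
--------+---------
Printer | NULL    
Webcam  | Helen   
Monitor | Nate    
Pen     | NULL    


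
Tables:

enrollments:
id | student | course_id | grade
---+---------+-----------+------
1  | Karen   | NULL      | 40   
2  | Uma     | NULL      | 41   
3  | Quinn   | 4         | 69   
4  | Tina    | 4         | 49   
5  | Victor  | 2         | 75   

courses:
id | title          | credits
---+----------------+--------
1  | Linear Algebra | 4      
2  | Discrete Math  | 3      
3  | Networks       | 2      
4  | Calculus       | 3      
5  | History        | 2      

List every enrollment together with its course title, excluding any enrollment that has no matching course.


INNER JOIN keeps only enrollments rows whose course_id matches an id in courses. Walk through each enrollment:
  - enrollment 1 (Karen): course_id=NULL, no match -> dropped
  - enrollment 2 (Uma): course_id=NULL, no match -> dropped
  - enrollment 3 (Quinn): course_id=4 -> matches Calculus
  - enrollment 4 (Tina): course_id=4 -> matches Calculus
  - enrollment 5 (Victor): course_id=2 -> matches Discrete Math
So 2 of 5 rows are dropped.

SQL:
SELECT a.student, b.title AS course
FROM enrollments a
INNER JOIN courses b ON a.course_id = b.id

Result:
student | course       
--------+--------------
Quinn   | Calculus     
Tina    | Calculus     
Victor  | Discrete Math


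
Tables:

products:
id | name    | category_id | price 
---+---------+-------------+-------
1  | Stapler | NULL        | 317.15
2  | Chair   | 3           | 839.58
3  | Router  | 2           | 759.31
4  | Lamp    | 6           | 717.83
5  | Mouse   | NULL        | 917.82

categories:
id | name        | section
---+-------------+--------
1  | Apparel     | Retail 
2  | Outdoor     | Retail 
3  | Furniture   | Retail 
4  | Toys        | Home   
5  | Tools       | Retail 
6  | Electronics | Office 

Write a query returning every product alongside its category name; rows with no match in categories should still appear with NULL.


LEFT JOIN keeps every row from products (the left table); where category_id has no match in categories, the category columns become NULL. Walk through each product:
  - product 1 (Stapler): category_id=NULL, no match -> kept with NULL
  - product 2 (Chair): category_id=3 -> matches Furniture
  - product 3 (Router): category_id=2 -> matches Outdoor
  - product 4 (Lamp): category_id=6 -> matches Electronics
  - product 5 (Mouse): category_id=NULL, no match -> kept with NULL
All 5 rows appear; 2 have NULL category.

SQL:
SELECT a.name, b.name AS category
FROM products a
LEFT JOIN categories b ON a.category_id = b.id

Result:
name    | category   
--------+------------
Stapler | NULL       
Chair   | Furniture  
Router  | Outdoor    
Lamp    | Electronics
Mouse   | NULL       


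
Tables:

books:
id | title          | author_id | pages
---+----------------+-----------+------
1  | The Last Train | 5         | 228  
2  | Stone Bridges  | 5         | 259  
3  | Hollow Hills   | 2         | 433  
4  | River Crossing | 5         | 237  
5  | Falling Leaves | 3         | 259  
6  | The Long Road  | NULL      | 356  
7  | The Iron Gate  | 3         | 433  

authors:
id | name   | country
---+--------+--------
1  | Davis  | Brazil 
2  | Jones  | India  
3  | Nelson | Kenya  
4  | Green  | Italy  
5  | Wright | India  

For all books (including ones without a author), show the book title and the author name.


LEFT JOIN keeps every row from books (the left table); where author_id has no match in authors, the author columns become NULL. Walk through each book:
  - book 1 (The Last Train): author_id=5 -> matches Wright
  - book 2 (Stone Bridges): author_id=5 -> matches Wright
  - book 3 (Hollow Hills): author_id=2 -> matches Jones
  - book 4 (River Crossing): author_id=5 -> matches Wright
  - book 5 (Falling Leaves): author_id=3 -> matches Nelson
  - book 6 (The Long Road): author_id=NULL, no match -> kept with NULL
  - book 7 (The Iron Gate): author_id=3 -> matches Nelson
All 7 rows appear; 1 has NULL author.

SQL:
SELECT a.title, b.name AS author
FROM books a
LEFT JOIN authors b ON a.author_id = b.id

Result:
title          | author
---------------+-------
The Last Train | Wright
Stone Bridges  | Wright
Hollow Hills   | Jones 
River Crossing | Wright
Falling Leaves | Nelson
The Long Road  | NULL  
The Iron Gate  | Nelson


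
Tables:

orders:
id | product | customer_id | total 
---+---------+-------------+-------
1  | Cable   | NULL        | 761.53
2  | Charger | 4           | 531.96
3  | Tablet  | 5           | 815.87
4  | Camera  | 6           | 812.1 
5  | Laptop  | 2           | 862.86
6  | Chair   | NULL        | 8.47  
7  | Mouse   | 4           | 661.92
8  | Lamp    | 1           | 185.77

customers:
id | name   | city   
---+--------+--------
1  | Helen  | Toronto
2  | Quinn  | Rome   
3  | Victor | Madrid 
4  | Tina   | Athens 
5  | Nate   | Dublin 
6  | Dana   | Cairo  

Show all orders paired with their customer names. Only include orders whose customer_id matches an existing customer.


INNER JOIN keeps only orders rows whose customer_id matches an id in customers. Walk through each order:
  - order 1 (Cable): customer_id=NULL, no match -> dropped
  - order 2 (Charger): customer_id=4 -> matches Tina
  - order 3 (Tablet): customer_id=5 -> matches Nate
  - order 4 (Camera): customer_id=6 -> matches Dana
  - order 5 (Laptop): customer_id=2 -> matches Quinn
  - order 6 (Chair): customer_id=NULL, no match -> dropped
  - order 7 (Mouse): customer_id=4 -> matches Tina
  - order 8 (Lamp): customer_id=1 -> matches Helen
So 2 of 8 rows are dropped.

SQL:
SELECT a.product, b.name AS customer
FROM orders a
INNER JOIN customers b ON a.customer_id = b.id

Result:
product | customer
--------+---------
Charger | Tina    
Tablet  | Nate    
Camera  | Dana    
Laptop  | Quinn   
Mouse   | Tina    
Lamp    | Helen   
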